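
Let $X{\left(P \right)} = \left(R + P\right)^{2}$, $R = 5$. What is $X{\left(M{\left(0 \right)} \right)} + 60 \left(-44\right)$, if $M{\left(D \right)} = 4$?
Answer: $-2559$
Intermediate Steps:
$X{\left(P \right)} = \left(5 + P\right)^{2}$
$X{\left(M{\left(0 \right)} \right)} + 60 \left(-44\right) = \left(5 + 4\right)^{2} + 60 \left(-44\right) = 9^{2} - 2640 = 81 - 2640 = -2559$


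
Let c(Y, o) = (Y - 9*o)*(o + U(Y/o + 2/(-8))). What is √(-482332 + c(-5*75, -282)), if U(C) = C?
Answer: I*√9630907945/94 ≈ 1044.0*I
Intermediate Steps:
c(Y, o) = (Y - 9*o)*(-¼ + o + Y/o) (c(Y, o) = (Y - 9*o)*(o + (Y/o + 2/(-8))) = (Y - 9*o)*(o + (Y/o + 2*(-⅛))) = (Y - 9*o)*(o + (Y/o - ¼)) = (Y - 9*o)*(o + (-¼ + Y/o)) = (Y - 9*o)*(-¼ + o + Y/o))
√(-482332 + c(-5*75, -282)) = √(-482332 + (-9*(-282)² - (-185)*75/4 + (9/4)*(-282) - 5*75*(-282) + (-5*75)²/(-282))) = √(-482332 + (-9*79524 - 37/4*(-375) - 1269/2 - 375*(-282) + (-375)²*(-1/282))) = √(-482332 + (-715716 + 13875/4 - 1269/2 + 105750 + 140625*(-1/282))) = √(-482332 + (-715716 + 13875/4 - 1269/2 + 105750 - 46875/94)) = √(-482332 - 114234519/188) = √(-204912935/188) = I*√9630907945/94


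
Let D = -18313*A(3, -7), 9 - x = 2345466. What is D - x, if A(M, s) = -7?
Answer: 2473648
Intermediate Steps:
x = -2345457 (x = 9 - 1*2345466 = 9 - 2345466 = -2345457)
D = 128191 (D = -18313*(-7) = 128191)
D - x = 128191 - 1*(-2345457) = 128191 + 2345457 = 2473648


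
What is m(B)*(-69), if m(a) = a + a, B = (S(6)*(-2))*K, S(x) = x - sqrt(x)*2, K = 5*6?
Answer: 49680 - 16560*sqrt(6) ≈ 9116.5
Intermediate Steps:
K = 30
S(x) = x - 2*sqrt(x)
B = -360 + 120*sqrt(6) (B = ((6 - 2*sqrt(6))*(-2))*30 = (-12 + 4*sqrt(6))*30 = -360 + 120*sqrt(6) ≈ -66.061)
m(a) = 2*a
m(B)*(-69) = (2*(-360 + 120*sqrt(6)))*(-69) = (-720 + 240*sqrt(6))*(-69) = 49680 - 16560*sqrt(6)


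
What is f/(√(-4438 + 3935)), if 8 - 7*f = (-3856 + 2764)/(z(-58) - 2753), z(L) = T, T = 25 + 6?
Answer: -10342*I*√503/4792081 ≈ -0.048402*I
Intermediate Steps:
T = 31
z(L) = 31
f = 10342/9527 (f = 8/7 - (-3856 + 2764)/(7*(31 - 2753)) = 8/7 - (-156)/(-2722) = 8/7 - (-156)*(-1)/2722 = 8/7 - ⅐*546/1361 = 8/7 - 78/1361 = 10342/9527 ≈ 1.0855)
f/(√(-4438 + 3935)) = 10342/(9527*(√(-4438 + 3935))) = 10342/(9527*(√(-503))) = 10342/(9527*((I*√503))) = 10342*(-I*√503/503)/9527 = -10342*I*√503/4792081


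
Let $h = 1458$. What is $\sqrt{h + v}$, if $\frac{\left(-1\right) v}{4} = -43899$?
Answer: $\sqrt{177054} \approx 420.78$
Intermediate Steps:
$v = 175596$ ($v = \left(-4\right) \left(-43899\right) = 175596$)
$\sqrt{h + v} = \sqrt{1458 + 175596} = \sqrt{177054}$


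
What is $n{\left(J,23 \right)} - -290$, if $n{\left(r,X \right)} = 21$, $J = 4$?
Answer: $311$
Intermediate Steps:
$n{\left(J,23 \right)} - -290 = 21 - -290 = 21 + 290 = 311$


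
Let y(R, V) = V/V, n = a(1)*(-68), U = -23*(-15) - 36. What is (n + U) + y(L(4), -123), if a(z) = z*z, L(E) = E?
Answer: 242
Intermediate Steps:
U = 309 (U = 345 - 36 = 309)
a(z) = z²
n = -68 (n = 1²*(-68) = 1*(-68) = -68)
y(R, V) = 1
(n + U) + y(L(4), -123) = (-68 + 309) + 1 = 241 + 1 = 242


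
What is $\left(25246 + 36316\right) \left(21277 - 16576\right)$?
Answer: $289402962$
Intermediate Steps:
$\left(25246 + 36316\right) \left(21277 - 16576\right) = 61562 \cdot 4701 = 289402962$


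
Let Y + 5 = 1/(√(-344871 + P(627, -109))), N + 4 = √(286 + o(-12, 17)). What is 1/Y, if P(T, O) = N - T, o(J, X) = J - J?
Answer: -√(345502 - √286)/(I + 5*√(345502 - √286)) ≈ -0.2 + 6.8053e-5*I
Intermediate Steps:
o(J, X) = 0
N = -4 + √286 (N = -4 + √(286 + 0) = -4 + √286 ≈ 12.912)
P(T, O) = -4 + √286 - T (P(T, O) = (-4 + √286) - T = -4 + √286 - T)
Y = -5 + (-345502 + √286)^(-½) (Y = -5 + 1/(√(-344871 + (-4 + √286 - 1*627))) = -5 + 1/(√(-344871 + (-4 + √286 - 627))) = -5 + 1/(√(-344871 + (-631 + √286))) = -5 + 1/(√(-345502 + √286)) = -5 + (-345502 + √286)^(-½) ≈ -5.0 - 0.0017013*I)
1/Y = 1/(-5 - I/√(345502 - √286))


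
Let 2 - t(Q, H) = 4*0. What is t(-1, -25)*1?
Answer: 2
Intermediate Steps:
t(Q, H) = 2 (t(Q, H) = 2 - 4*0 = 2 - 1*0 = 2 + 0 = 2)
t(-1, -25)*1 = 2*1 = 2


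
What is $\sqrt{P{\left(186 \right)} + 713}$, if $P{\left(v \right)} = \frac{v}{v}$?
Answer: $\sqrt{714} \approx 26.721$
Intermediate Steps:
$P{\left(v \right)} = 1$
$\sqrt{P{\left(186 \right)} + 713} = \sqrt{1 + 713} = \sqrt{714}$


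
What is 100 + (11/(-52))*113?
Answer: 3957/52 ≈ 76.096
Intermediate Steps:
100 + (11/(-52))*113 = 100 + (11*(-1/52))*113 = 100 - 11/52*113 = 100 - 1243/52 = 3957/52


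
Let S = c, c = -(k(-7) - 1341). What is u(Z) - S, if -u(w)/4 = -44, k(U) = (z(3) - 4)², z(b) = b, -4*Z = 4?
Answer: -1164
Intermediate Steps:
Z = -1 (Z = -¼*4 = -1)
k(U) = 1 (k(U) = (3 - 4)² = (-1)² = 1)
u(w) = 176 (u(w) = -4*(-44) = 176)
c = 1340 (c = -(1 - 1341) = -1*(-1340) = 1340)
S = 1340
u(Z) - S = 176 - 1*1340 = 176 - 1340 = -1164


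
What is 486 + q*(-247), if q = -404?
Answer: 100274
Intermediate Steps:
486 + q*(-247) = 486 - 404*(-247) = 486 + 99788 = 100274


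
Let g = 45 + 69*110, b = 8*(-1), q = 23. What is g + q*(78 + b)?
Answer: 9245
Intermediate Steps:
b = -8
g = 7635 (g = 45 + 7590 = 7635)
g + q*(78 + b) = 7635 + 23*(78 - 8) = 7635 + 23*70 = 7635 + 1610 = 9245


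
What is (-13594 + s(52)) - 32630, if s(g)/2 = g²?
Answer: -40816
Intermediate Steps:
s(g) = 2*g²
(-13594 + s(52)) - 32630 = (-13594 + 2*52²) - 32630 = (-13594 + 2*2704) - 32630 = (-13594 + 5408) - 32630 = -8186 - 32630 = -40816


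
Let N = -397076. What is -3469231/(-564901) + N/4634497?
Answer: 15853832032331/2618031989797 ≈ 6.0556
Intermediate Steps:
-3469231/(-564901) + N/4634497 = -3469231/(-564901) - 397076/4634497 = -3469231*(-1/564901) - 397076*1/4634497 = 3469231/564901 - 397076/4634497 = 15853832032331/2618031989797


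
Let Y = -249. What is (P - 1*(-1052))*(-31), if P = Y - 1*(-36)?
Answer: -26009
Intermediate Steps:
P = -213 (P = -249 - 1*(-36) = -249 + 36 = -213)
(P - 1*(-1052))*(-31) = (-213 - 1*(-1052))*(-31) = (-213 + 1052)*(-31) = 839*(-31) = -26009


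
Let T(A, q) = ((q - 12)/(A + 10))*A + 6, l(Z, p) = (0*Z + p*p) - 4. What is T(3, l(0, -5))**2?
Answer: 11025/169 ≈ 65.237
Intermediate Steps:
l(Z, p) = -4 + p**2 (l(Z, p) = (0 + p**2) - 4 = p**2 - 4 = -4 + p**2)
T(A, q) = 6 + A*(-12 + q)/(10 + A) (T(A, q) = ((-12 + q)/(10 + A))*A + 6 = A*(-12 + q)/(10 + A) + 6 = 6 + A*(-12 + q)/(10 + A))
T(3, l(0, -5))**2 = ((60 - 6*3 + 3*(-4 + (-5)**2))/(10 + 3))**2 = ((60 - 18 + 3*(-4 + 25))/13)**2 = ((60 - 18 + 3*21)/13)**2 = ((60 - 18 + 63)/13)**2 = ((1/13)*105)**2 = (105/13)**2 = 11025/169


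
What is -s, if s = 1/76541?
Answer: -1/76541 ≈ -1.3065e-5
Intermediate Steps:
s = 1/76541 ≈ 1.3065e-5
-s = -1*1/76541 = -1/76541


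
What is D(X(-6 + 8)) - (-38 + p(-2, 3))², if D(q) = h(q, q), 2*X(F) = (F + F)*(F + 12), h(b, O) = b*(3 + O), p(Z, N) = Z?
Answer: -732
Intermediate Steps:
X(F) = F*(12 + F) (X(F) = ((F + F)*(F + 12))/2 = ((2*F)*(12 + F))/2 = (2*F*(12 + F))/2 = F*(12 + F))
D(q) = q*(3 + q)
D(X(-6 + 8)) - (-38 + p(-2, 3))² = ((-6 + 8)*(12 + (-6 + 8)))*(3 + (-6 + 8)*(12 + (-6 + 8))) - (-38 - 2)² = (2*(12 + 2))*(3 + 2*(12 + 2)) - 1*(-40)² = (2*14)*(3 + 2*14) - 1*1600 = 28*(3 + 28) - 1600 = 28*31 - 1600 = 868 - 1600 = -732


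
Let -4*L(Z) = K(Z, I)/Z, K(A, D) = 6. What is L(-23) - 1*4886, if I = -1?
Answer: -224753/46 ≈ -4885.9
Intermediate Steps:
L(Z) = -3/(2*Z)
L(-23) - 1*4886 = -3/2/(-23) - 1*4886 = -3/2*(-1/23) - 4886 = 3/46 - 4886 = -224753/46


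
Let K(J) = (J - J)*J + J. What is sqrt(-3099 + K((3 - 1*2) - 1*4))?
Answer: I*sqrt(3102) ≈ 55.696*I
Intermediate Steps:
K(J) = J (K(J) = 0*J + J = 0 + J = J)
sqrt(-3099 + K((3 - 1*2) - 1*4)) = sqrt(-3099 + ((3 - 1*2) - 1*4)) = sqrt(-3099 + ((3 - 2) - 4)) = sqrt(-3099 + (1 - 4)) = sqrt(-3099 - 3) = sqrt(-3102) = I*sqrt(3102)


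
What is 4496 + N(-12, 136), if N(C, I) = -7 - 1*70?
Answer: 4419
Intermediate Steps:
N(C, I) = -77 (N(C, I) = -7 - 70 = -77)
4496 + N(-12, 136) = 4496 - 77 = 4419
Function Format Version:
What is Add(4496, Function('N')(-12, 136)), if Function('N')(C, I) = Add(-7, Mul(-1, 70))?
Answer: 4419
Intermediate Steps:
Function('N')(C, I) = -77 (Function('N')(C, I) = Add(-7, -70) = -77)
Add(4496, Function('N')(-12, 136)) = Add(4496, -77) = 4419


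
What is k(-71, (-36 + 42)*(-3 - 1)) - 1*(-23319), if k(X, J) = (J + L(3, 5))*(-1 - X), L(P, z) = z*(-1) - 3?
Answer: 21079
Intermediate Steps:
L(P, z) = -3 - z (L(P, z) = -z - 3 = -3 - z)
k(X, J) = (-1 - X)*(-8 + J) (k(X, J) = (J + (-3 - 1*5))*(-1 - X) = (J + (-3 - 5))*(-1 - X) = (J - 8)*(-1 - X) = (-8 + J)*(-1 - X) = (-1 - X)*(-8 + J))
k(-71, (-36 + 42)*(-3 - 1)) - 1*(-23319) = (8 - (-36 + 42)*(-3 - 1) + 8*(-71) - 1*(-36 + 42)*(-3 - 1)*(-71)) - 1*(-23319) = (8 - 6*(-4) - 568 - 1*6*(-4)*(-71)) + 23319 = (8 - 1*(-24) - 568 - 1*(-24)*(-71)) + 23319 = (8 + 24 - 568 - 1704) + 23319 = -2240 + 23319 = 21079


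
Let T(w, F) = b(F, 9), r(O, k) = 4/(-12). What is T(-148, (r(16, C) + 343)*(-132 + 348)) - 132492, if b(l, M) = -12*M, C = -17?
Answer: -132600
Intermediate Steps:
r(O, k) = -1/3 (r(O, k) = 4*(-1/12) = -1/3)
T(w, F) = -108 (T(w, F) = -12*9 = -108)
T(-148, (r(16, C) + 343)*(-132 + 348)) - 132492 = -108 - 132492 = -132600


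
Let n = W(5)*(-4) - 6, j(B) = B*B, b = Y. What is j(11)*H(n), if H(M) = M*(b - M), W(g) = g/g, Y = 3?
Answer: -15730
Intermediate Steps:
b = 3
j(B) = B²
W(g) = 1
n = -10 (n = 1*(-4) - 6 = -4 - 6 = -10)
H(M) = M*(3 - M)
j(11)*H(n) = 11²*(-10*(3 - 1*(-10))) = 121*(-10*(3 + 10)) = 121*(-10*13) = 121*(-130) = -15730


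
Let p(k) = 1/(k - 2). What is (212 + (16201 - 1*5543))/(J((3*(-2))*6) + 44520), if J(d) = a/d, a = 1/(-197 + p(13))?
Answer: 847599120/3471491531 ≈ 0.24416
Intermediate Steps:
p(k) = 1/(-2 + k)
a = -11/2166 (a = 1/(-197 + 1/(-2 + 13)) = 1/(-197 + 1/11) = 1/(-2166/11) = -11/2166 ≈ -0.0050785)
J(d) = -11/(2166*d)
(212 + (16201 - 1*5543))/(J((3*(-2))*6) + 44520) = (212 + (16201 - 1*5543))/(-11/(2166*((3*(-2))*6)) + 44520) = (212 + (16201 - 5543))/(-11/(2166*((-6*6))) + 44520) = (212 + 10658)/(-11/2166/(-36) + 44520) = 10870/(-11/2166*(-1/36) + 44520) = 10870/(11/77976 + 44520) = 10870/(3471491531/77976) = 10870*(77976/3471491531) = 847599120/3471491531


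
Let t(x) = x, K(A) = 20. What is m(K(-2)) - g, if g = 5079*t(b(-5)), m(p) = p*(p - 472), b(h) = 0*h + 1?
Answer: -14119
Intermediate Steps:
b(h) = 1 (b(h) = 0 + 1 = 1)
m(p) = p*(-472 + p)
g = 5079 (g = 5079*1 = 5079)
m(K(-2)) - g = 20*(-472 + 20) - 1*5079 = 20*(-452) - 5079 = -9040 - 5079 = -14119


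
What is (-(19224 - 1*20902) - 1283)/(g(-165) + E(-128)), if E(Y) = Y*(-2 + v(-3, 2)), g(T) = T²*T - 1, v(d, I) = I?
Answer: -395/4492126 ≈ -8.7932e-5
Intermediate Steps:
g(T) = -1 + T³ (g(T) = T³ - 1 = -1 + T³)
E(Y) = 0 (E(Y) = Y*(-2 + 2) = Y*0 = 0)
(-(19224 - 1*20902) - 1283)/(g(-165) + E(-128)) = (-(19224 - 1*20902) - 1283)/((-1 + (-165)³) + 0) = (-(19224 - 20902) - 1283)/((-1 - 4492125) + 0) = (-1*(-1678) - 1283)/(-4492126 + 0) = (1678 - 1283)/(-4492126) = 395*(-1/4492126) = -395/4492126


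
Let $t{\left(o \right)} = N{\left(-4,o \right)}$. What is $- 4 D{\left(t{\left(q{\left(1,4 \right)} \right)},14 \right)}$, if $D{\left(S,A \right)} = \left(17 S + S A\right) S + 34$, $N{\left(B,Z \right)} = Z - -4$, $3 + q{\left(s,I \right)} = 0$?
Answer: $-260$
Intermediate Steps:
$q{\left(s,I \right)} = -3$ ($q{\left(s,I \right)} = -3 + 0 = -3$)
$N{\left(B,Z \right)} = 4 + Z$ ($N{\left(B,Z \right)} = Z + 4 = 4 + Z$)
$t{\left(o \right)} = 4 + o$
$D{\left(S,A \right)} = 34 + S \left(17 S + A S\right)$ ($D{\left(S,A \right)} = \left(17 S + A S\right) S + 34 = S \left(17 S + A S\right) + 34 = 34 + S \left(17 S + A S\right)$)
$- 4 D{\left(t{\left(q{\left(1,4 \right)} \right)},14 \right)} = - 4 \left(34 + 17 \left(4 - 3\right)^{2} + 14 \left(4 - 3\right)^{2}\right) = - 4 \left(34 + 17 \cdot 1^{2} + 14 \cdot 1^{2}\right) = - 4 \left(34 + 17 \cdot 1 + 14 \cdot 1\right) = - 4 \left(34 + 17 + 14\right) = \left(-4\right) 65 = -260$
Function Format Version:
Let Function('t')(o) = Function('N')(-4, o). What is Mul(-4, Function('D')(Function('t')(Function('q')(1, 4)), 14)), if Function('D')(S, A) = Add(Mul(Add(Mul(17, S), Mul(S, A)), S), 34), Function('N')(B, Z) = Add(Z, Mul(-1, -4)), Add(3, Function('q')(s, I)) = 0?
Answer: -260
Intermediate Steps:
Function('q')(s, I) = -3 (Function('q')(s, I) = Add(-3, 0) = -3)
Function('N')(B, Z) = Add(4, Z) (Function('N')(B, Z) = Add(Z, 4) = Add(4, Z))
Function('t')(o) = Add(4, o)
Function('D')(S, A) = Add(34, Mul(S, Add(Mul(17, S), Mul(A, S)))) (Function('D')(S, A) = Add(Mul(Add(Mul(17, S), Mul(A, S)), S), 34) = Add(Mul(S, Add(Mul(17, S), Mul(A, S))), 34) = Add(34, Mul(S, Add(Mul(17, S), Mul(A, S)))))
Mul(-4, Function('D')(Function('t')(Function('q')(1, 4)), 14)) = Mul(-4, Add(34, Mul(17, Pow(Add(4, -3), 2)), Mul(14, Pow(Add(4, -3), 2)))) = Mul(-4, Add(34, Mul(17, Pow(1, 2)), Mul(14, Pow(1, 2)))) = Mul(-4, Add(34, Mul(17, 1), Mul(14, 1))) = Mul(-4, Add(34, 17, 14)) = Mul(-4, 65) = -260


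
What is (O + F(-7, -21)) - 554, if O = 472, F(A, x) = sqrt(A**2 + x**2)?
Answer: -82 + 7*sqrt(10) ≈ -59.864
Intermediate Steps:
(O + F(-7, -21)) - 554 = (472 + sqrt((-7)**2 + (-21)**2)) - 554 = (472 + sqrt(49 + 441)) - 554 = (472 + sqrt(490)) - 554 = (472 + 7*sqrt(10)) - 554 = -82 + 7*sqrt(10)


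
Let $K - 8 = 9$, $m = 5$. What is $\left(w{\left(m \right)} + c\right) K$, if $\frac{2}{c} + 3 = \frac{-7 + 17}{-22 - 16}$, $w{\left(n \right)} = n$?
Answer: $\frac{2312}{31} \approx 74.581$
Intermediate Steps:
$c = - \frac{19}{31}$ ($c = \frac{2}{-3 + \frac{-7 + 17}{-22 - 16}} = \frac{2}{-3 + \frac{10}{-38}} = \frac{2}{-3 + 10 \left(- \frac{1}{38}\right)} = \frac{2}{-3 - \frac{5}{19}} = \frac{2}{- \frac{62}{19}} = 2 \left(- \frac{19}{62}\right) = - \frac{19}{31} \approx -0.6129$)
$K = 17$ ($K = 8 + 9 = 17$)
$\left(w{\left(m \right)} + c\right) K = \left(5 - \frac{19}{31}\right) 17 = \frac{136}{31} \cdot 17 = \frac{2312}{31}$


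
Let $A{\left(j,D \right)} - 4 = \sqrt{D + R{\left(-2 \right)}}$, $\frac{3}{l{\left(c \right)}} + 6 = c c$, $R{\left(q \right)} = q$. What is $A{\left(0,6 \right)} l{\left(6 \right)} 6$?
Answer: $\frac{18}{5} \approx 3.6$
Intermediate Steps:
$l{\left(c \right)} = \frac{3}{-6 + c^{2}}$ ($l{\left(c \right)} = \frac{3}{-6 + c c} = \frac{3}{-6 + c^{2}}$)
$A{\left(j,D \right)} = 4 + \sqrt{-2 + D}$ ($A{\left(j,D \right)} = 4 + \sqrt{D - 2} = 4 + \sqrt{-2 + D}$)
$A{\left(0,6 \right)} l{\left(6 \right)} 6 = \left(4 + \sqrt{-2 + 6}\right) \frac{3}{-6 + 6^{2}} \cdot 6 = \left(4 + \sqrt{4}\right) \frac{3}{-6 + 36} \cdot 6 = \left(4 + 2\right) \frac{3}{30} \cdot 6 = 6 \cdot 3 \cdot \frac{1}{30} \cdot 6 = 6 \cdot \frac{1}{10} \cdot 6 = \frac{3}{5} \cdot 6 = \frac{18}{5}$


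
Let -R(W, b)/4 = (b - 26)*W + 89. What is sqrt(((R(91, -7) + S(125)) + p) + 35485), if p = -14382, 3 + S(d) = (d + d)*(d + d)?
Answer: 126*sqrt(6) ≈ 308.64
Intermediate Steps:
S(d) = -3 + 4*d**2 (S(d) = -3 + (d + d)*(d + d) = -3 + (2*d)*(2*d) = -3 + 4*d**2)
R(W, b) = -356 - 4*W*(-26 + b) (R(W, b) = -4*((b - 26)*W + 89) = -4*((-26 + b)*W + 89) = -4*(W*(-26 + b) + 89) = -4*(89 + W*(-26 + b)) = -356 - 4*W*(-26 + b))
sqrt(((R(91, -7) + S(125)) + p) + 35485) = sqrt((((-356 + 104*91 - 4*91*(-7)) + (-3 + 4*125**2)) - 14382) + 35485) = sqrt((((-356 + 9464 + 2548) + (-3 + 4*15625)) - 14382) + 35485) = sqrt(((11656 + (-3 + 62500)) - 14382) + 35485) = sqrt(((11656 + 62497) - 14382) + 35485) = sqrt((74153 - 14382) + 35485) = sqrt(59771 + 35485) = sqrt(95256) = 126*sqrt(6)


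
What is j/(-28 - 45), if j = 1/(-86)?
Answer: 1/6278 ≈ 0.00015929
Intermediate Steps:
j = -1/86 ≈ -0.011628
j/(-28 - 45) = -1/86/(-28 - 45) = -1/86/(-73) = -1/73*(-1/86) = 1/6278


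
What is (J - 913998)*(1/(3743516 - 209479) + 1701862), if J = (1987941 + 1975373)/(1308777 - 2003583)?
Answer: -1909751912571307783697645/1227735055911 ≈ -1.5555e+12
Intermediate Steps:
J = -1981657/347403 (J = 3963314/(-694806) = 3963314*(-1/694806) = -1981657/347403 ≈ -5.7042)
(J - 913998)*(1/(3743516 - 209479) + 1701862) = (-1981657/347403 - 913998)*(1/(3743516 - 209479) + 1701862) = -317527628851*(1/3534037 + 1701862)/347403 = -317527628851/347403*6014443276895/3534037 = -1909751912571307783697645/1227735055911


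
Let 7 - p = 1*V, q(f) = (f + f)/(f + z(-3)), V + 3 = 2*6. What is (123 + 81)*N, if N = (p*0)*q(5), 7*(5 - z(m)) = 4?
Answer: 0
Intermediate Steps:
V = 9 (V = -3 + 2*6 = -3 + 12 = 9)
z(m) = 31/7 (z(m) = 5 - 1/7*4 = 5 - 4/7 = 31/7)
q(f) = 2*f/(31/7 + f) (q(f) = (f + f)/(f + 31/7) = (2*f)/(31/7 + f) = 2*f/(31/7 + f))
p = -2 (p = 7 - 9 = -2)
N = 0 (N = (-2*0)*(14*5/(31 + 7*5)) = 0*(14*5/(31 + 35)) = 0*(14*5/66) = 0*(14*5*(1/66)) = 0*(35/33) = 0)
(123 + 81)*N = (123 + 81)*0 = 204*0 = 0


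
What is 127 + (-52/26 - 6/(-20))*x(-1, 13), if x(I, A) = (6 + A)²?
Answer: -4867/10 ≈ -486.70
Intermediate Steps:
127 + (-52/26 - 6/(-20))*x(-1, 13) = 127 + (-52/26 - 6/(-20))*(6 + 13)² = 127 + (-52*1/26 - 6*(-1/20))*19² = 127 + (-2 + 3/10)*361 = 127 - 17/10*361 = 127 - 6137/10 = -4867/10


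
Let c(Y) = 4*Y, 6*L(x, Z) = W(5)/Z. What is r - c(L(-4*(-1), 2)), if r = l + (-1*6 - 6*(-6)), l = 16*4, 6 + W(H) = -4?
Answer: 292/3 ≈ 97.333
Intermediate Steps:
W(H) = -10 (W(H) = -6 - 4 = -10)
L(x, Z) = -5/(3*Z) (L(x, Z) = (-10/Z)/6 = -5/(3*Z))
l = 64
r = 94 (r = 64 + (-1*6 - 6*(-6)) = 64 + (-6 + 36) = 64 + 30 = 94)
r - c(L(-4*(-1), 2)) = 94 - 4*(-5/3/2) = 94 - 4*(-5/3*1/2) = 94 - 4*(-5)/6 = 94 - 1*(-10/3) = 94 + 10/3 = 292/3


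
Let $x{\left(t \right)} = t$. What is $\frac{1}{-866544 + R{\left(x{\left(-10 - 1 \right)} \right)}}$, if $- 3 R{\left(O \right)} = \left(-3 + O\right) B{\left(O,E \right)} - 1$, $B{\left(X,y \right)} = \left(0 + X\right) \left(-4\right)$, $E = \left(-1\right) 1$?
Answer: $- \frac{3}{2599015} \approx -1.1543 \cdot 10^{-6}$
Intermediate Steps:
$E = -1$
$B{\left(X,y \right)} = - 4 X$ ($B{\left(X,y \right)} = X \left(-4\right) = - 4 X$)
$R{\left(O \right)} = \frac{1}{3} + \frac{4 O \left(-3 + O\right)}{3}$ ($R{\left(O \right)} = - \frac{\left(-3 + O\right) \left(- 4 O\right) - 1}{3} = - \frac{- 4 O \left(-3 + O\right) - 1}{3} = - \frac{-1 - 4 O \left(-3 + O\right)}{3} = \frac{1}{3} + \frac{4 O \left(-3 + O\right)}{3}$)
$\frac{1}{-866544 + R{\left(x{\left(-10 - 1 \right)} \right)}} = \frac{1}{-866544 + \left(\frac{1}{3} - 4 \left(-10 - 1\right) + \frac{4 \left(-10 - 1\right)^{2}}{3}\right)} = \frac{1}{-866544 + \left(\frac{1}{3} - -44 + \frac{4 \left(-11\right)^{2}}{3}\right)} = \frac{1}{-866544 + \left(\frac{1}{3} + 44 + \frac{4}{3} \cdot 121\right)} = \frac{1}{-866544 + \left(\frac{1}{3} + 44 + \frac{484}{3}\right)} = \frac{1}{-866544 + \frac{617}{3}} = \frac{1}{- \frac{2599015}{3}} = - \frac{3}{2599015}$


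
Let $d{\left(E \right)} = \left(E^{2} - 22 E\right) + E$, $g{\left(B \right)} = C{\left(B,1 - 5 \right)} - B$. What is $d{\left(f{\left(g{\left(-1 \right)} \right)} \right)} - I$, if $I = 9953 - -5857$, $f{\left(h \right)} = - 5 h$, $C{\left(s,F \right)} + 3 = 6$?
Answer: $-14990$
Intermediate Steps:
$C{\left(s,F \right)} = 3$ ($C{\left(s,F \right)} = -3 + 6 = 3$)
$g{\left(B \right)} = 3 - B$
$d{\left(E \right)} = E^{2} - 21 E$
$I = 15810$ ($I = 9953 + 5857 = 15810$)
$d{\left(f{\left(g{\left(-1 \right)} \right)} \right)} - I = - 5 \left(3 - -1\right) \left(-21 - 5 \left(3 - -1\right)\right) - 15810 = - 5 \left(3 + 1\right) \left(-21 - 5 \left(3 + 1\right)\right) - 15810 = \left(-5\right) 4 \left(-21 - 20\right) - 15810 = - 20 \left(-21 - 20\right) - 15810 = \left(-20\right) \left(-41\right) - 15810 = 820 - 15810 = -14990$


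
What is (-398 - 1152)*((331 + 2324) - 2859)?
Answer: 316200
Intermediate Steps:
(-398 - 1152)*((331 + 2324) - 2859) = -1550*(2655 - 2859) = -1550*(-204) = 316200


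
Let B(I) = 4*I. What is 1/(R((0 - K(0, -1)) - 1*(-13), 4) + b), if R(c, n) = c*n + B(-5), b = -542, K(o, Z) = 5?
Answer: -1/530 ≈ -0.0018868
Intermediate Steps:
R(c, n) = -20 + c*n (R(c, n) = c*n + 4*(-5) = c*n - 20 = -20 + c*n)
1/(R((0 - K(0, -1)) - 1*(-13), 4) + b) = 1/((-20 + ((0 - 1*5) - 1*(-13))*4) - 542) = 1/((-20 + ((0 - 5) + 13)*4) - 542) = 1/((-20 + (-5 + 13)*4) - 542) = 1/((-20 + 8*4) - 542) = 1/((-20 + 32) - 542) = 1/(12 - 542) = 1/(-530) = -1/530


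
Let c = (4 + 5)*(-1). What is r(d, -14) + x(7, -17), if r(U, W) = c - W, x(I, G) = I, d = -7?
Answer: 12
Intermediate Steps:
c = -9 (c = 9*(-1) = -9)
r(U, W) = -9 - W
r(d, -14) + x(7, -17) = (-9 - 1*(-14)) + 7 = (-9 + 14) + 7 = 5 + 7 = 12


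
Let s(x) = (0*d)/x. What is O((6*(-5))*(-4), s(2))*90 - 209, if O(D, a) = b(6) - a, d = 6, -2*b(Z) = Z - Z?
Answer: -209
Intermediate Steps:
b(Z) = 0 (b(Z) = -(Z - Z)/2 = -1/2*0 = 0)
s(x) = 0 (s(x) = (0*6)/x = 0/x = 0)
O(D, a) = -a (O(D, a) = 0 - a = -a)
O((6*(-5))*(-4), s(2))*90 - 209 = -1*0*90 - 209 = 0*90 - 209 = 0 - 209 = -209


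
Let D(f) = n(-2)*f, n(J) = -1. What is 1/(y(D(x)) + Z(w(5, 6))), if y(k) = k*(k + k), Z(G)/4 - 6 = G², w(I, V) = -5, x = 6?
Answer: 1/196 ≈ 0.0051020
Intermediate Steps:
Z(G) = 24 + 4*G²
D(f) = -f
y(k) = 2*k² (y(k) = k*(2*k) = 2*k²)
1/(y(D(x)) + Z(w(5, 6))) = 1/(2*(-1*6)² + (24 + 4*(-5)²)) = 1/(2*(-6)² + (24 + 4*25)) = 1/(2*36 + (24 + 100)) = 1/(72 + 124) = 1/196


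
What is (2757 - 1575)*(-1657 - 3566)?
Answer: -6173586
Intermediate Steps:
(2757 - 1575)*(-1657 - 3566) = 1182*(-5223) = -6173586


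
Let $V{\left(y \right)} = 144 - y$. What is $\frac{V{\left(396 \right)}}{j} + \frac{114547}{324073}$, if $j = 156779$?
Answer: $\frac{2553842531}{7258262981} \approx 0.35185$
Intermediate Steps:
$\frac{V{\left(396 \right)}}{j} + \frac{114547}{324073} = \frac{144 - 396}{156779} + \frac{114547}{324073} = \left(144 - 396\right) \frac{1}{156779} + 114547 \cdot \frac{1}{324073} = \left(-252\right) \frac{1}{156779} + \frac{114547}{324073} = - \frac{36}{22397} + \frac{114547}{324073} = \frac{2553842531}{7258262981}$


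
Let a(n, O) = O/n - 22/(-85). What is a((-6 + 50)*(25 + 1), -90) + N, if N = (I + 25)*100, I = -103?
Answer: -379227241/48620 ≈ -7799.8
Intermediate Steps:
N = -7800 (N = (-103 + 25)*100 = -78*100 = -7800)
a(n, O) = 22/85 + O/n (a(n, O) = O/n - 22*(-1/85) = O/n + 22/85 = 22/85 + O/n)
a((-6 + 50)*(25 + 1), -90) + N = (22/85 - 90*1/((-6 + 50)*(25 + 1))) - 7800 = (22/85 - 90/(44*26)) - 7800 = (22/85 - 90/1144) - 7800 = (22/85 - 90*1/1144) - 7800 = (22/85 - 45/572) - 7800 = 8759/48620 - 7800 = -379227241/48620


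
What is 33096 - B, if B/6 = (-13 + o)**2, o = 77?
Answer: 8520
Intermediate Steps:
B = 24576 (B = 6*(-13 + 77)**2 = 6*64**2 = 6*4096 = 24576)
33096 - B = 33096 - 1*24576 = 33096 - 24576 = 8520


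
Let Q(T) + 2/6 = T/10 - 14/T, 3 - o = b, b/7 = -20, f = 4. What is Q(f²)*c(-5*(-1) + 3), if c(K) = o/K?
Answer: 6721/960 ≈ 7.0010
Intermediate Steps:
b = -140 (b = 7*(-20) = -140)
o = 143 (o = 3 - 1*(-140) = 3 + 140 = 143)
c(K) = 143/K
Q(T) = -⅓ - 14/T + T/10 (Q(T) = -⅓ + (T/10 - 14/T) = -⅓ + (-14/T + T/10) = -⅓ - 14/T + T/10)
Q(f²)*c(-5*(-1) + 3) = (-⅓ - 14/(4²) + (⅒)*4²)*(143/(-5*(-1) + 3)) = (-⅓ - 14/16 + (⅒)*16)*(143/(5 + 3)) = (-⅓ - 14*1/16 + 8/5)*(143/8) = (-⅓ - 7/8 + 8/5)*(143*(⅛)) = (47/120)*(143/8) = 6721/960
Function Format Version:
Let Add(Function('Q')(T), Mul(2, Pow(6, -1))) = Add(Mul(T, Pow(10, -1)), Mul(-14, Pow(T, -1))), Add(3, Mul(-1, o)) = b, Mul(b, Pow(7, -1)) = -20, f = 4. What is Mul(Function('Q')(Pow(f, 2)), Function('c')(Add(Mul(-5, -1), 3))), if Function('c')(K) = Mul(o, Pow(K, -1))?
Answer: Rational(6721, 960) ≈ 7.0010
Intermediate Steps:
b = -140 (b = Mul(7, -20) = -140)
o = 143 (o = Add(3, Mul(-1, -140)) = Add(3, 140) = 143)
Function('c')(K) = Mul(143, Pow(K, -1))
Function('Q')(T) = Add(Rational(-1, 3), Mul(-14, Pow(T, -1)), Mul(Rational(1, 10), T)) (Function('Q')(T) = Add(Rational(-1, 3), Add(Mul(T, Pow(10, -1)), Mul(-14, Pow(T, -1)))) = Add(Rational(-1, 3), Add(Mul(T, Rational(1, 10)), Mul(-14, Pow(T, -1)))) = Add(Rational(-1, 3), Add(Mul(Rational(1, 10), T), Mul(-14, Pow(T, -1)))) = Add(Rational(-1, 3), Add(Mul(-14, Pow(T, -1)), Mul(Rational(1, 10), T))) = Add(Rational(-1, 3), Mul(-14, Pow(T, -1)), Mul(Rational(1, 10), T)))
Mul(Function('Q')(Pow(f, 2)), Function('c')(Add(Mul(-5, -1), 3))) = Mul(Add(Rational(-1, 3), Mul(-14, Pow(Pow(4, 2), -1)), Mul(Rational(1, 10), Pow(4, 2))), Mul(143, Pow(Add(Mul(-5, -1), 3), -1))) = Mul(Add(Rational(-1, 3), Mul(-14, Pow(16, -1)), Mul(Rational(1, 10), 16)), Mul(143, Pow(Add(5, 3), -1))) = Mul(Add(Rational(-1, 3), Mul(-14, Rational(1, 16)), Rational(8, 5)), Mul(143, Pow(8, -1))) = Mul(Add(Rational(-1, 3), Rational(-7, 8), Rational(8, 5)), Mul(143, Rational(1, 8))) = Mul(Rational(47, 120), Rational(143, 8)) = Rational(6721, 960)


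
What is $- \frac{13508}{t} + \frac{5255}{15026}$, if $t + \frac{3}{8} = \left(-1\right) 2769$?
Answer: $\frac{1740194189}{332901030} \approx 5.2274$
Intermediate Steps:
$t = - \frac{22155}{8}$ ($t = - \frac{3}{8} - 2769 = - \frac{22155}{8} \approx -2769.4$)
$- \frac{13508}{t} + \frac{5255}{15026} = - \frac{13508}{- \frac{22155}{8}} + \frac{5255}{15026} = \left(-13508\right) \left(- \frac{8}{22155}\right) + 5255 \cdot \frac{1}{15026} = \frac{108064}{22155} + \frac{5255}{15026} = \frac{1740194189}{332901030}$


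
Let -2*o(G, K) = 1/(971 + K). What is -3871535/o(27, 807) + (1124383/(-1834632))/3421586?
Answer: 86421413763257130053537/6277351166352 ≈ 1.3767e+10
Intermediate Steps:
o(G, K) = -1/(2*(971 + K))
-3871535/o(27, 807) + (1124383/(-1834632))/3421586 = -3871535/((-1/(1942 + 2*807))) + (1124383/(-1834632))/3421586 = -3871535/((-1/(1942 + 1614))) + (1124383*(-1/1834632))*(1/3421586) = -3871535/((-1/3556)) - 1124383/1834632*1/3421586 = -3871535/((-1*1/3556)) - 1124383/6277351166352 = -3871535/(-1/3556) - 1124383/6277351166352 = -3871535*(-3556) - 1124383/6277351166352 = 13767178460 - 1124383/6277351166352 = 86421413763257130053537/6277351166352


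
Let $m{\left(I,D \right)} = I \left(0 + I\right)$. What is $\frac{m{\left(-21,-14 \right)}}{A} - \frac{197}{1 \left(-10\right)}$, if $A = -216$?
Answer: $\frac{2119}{120} \approx 17.658$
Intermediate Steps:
$m{\left(I,D \right)} = I^{2}$ ($m{\left(I,D \right)} = I I = I^{2}$)
$\frac{m{\left(-21,-14 \right)}}{A} - \frac{197}{1 \left(-10\right)} = \frac{\left(-21\right)^{2}}{-216} - \frac{197}{1 \left(-10\right)} = 441 \left(- \frac{1}{216}\right) - \frac{197}{-10} = - \frac{49}{24} - - \frac{197}{10} = - \frac{49}{24} + \frac{197}{10} = \frac{2119}{120}$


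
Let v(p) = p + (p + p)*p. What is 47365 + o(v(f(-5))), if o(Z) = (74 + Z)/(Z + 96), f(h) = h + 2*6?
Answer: 9520544/201 ≈ 47366.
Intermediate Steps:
f(h) = 12 + h (f(h) = h + 12 = 12 + h)
v(p) = p + 2*p² (v(p) = p + (2*p)*p = p + 2*p²)
o(Z) = (74 + Z)/(96 + Z)
47365 + o(v(f(-5))) = 47365 + (74 + (12 - 5)*(1 + 2*(12 - 5)))/(96 + (12 - 5)*(1 + 2*(12 - 5))) = 47365 + (74 + 7*(1 + 2*7))/(96 + 7*(1 + 2*7)) = 47365 + (74 + 7*(1 + 14))/(96 + 7*(1 + 14)) = 47365 + (74 + 7*15)/(96 + 7*15) = 47365 + (74 + 105)/(96 + 105) = 47365 + 179/201 = 9520544/201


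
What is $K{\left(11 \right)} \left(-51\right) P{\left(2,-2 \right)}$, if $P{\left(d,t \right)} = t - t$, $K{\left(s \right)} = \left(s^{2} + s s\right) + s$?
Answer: $0$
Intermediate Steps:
$K{\left(s \right)} = s + 2 s^{2}$ ($K{\left(s \right)} = \left(s^{2} + s^{2}\right) + s = 2 s^{2} + s = s + 2 s^{2}$)
$P{\left(d,t \right)} = 0$
$K{\left(11 \right)} \left(-51\right) P{\left(2,-2 \right)} = 11 \left(1 + 2 \cdot 11\right) \left(-51\right) 0 = 11 \left(1 + 22\right) \left(-51\right) 0 = 11 \cdot 23 \left(-51\right) 0 = 253 \left(-51\right) 0 = \left(-12903\right) 0 = 0$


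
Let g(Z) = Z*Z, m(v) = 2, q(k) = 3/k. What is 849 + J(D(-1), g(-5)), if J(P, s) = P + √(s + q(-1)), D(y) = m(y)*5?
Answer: 859 + √22 ≈ 863.69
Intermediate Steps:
g(Z) = Z²
D(y) = 10 (D(y) = 2*5 = 10)
J(P, s) = P + √(-3 + s) (J(P, s) = P + √(s + 3/(-1)) = P + √(s + 3*(-1)) = P + √(s - 3) = P + √(-3 + s))
849 + J(D(-1), g(-5)) = 849 + (10 + √(-3 + (-5)²)) = 849 + (10 + √(-3 + 25)) = 849 + (10 + √22) = 859 + √22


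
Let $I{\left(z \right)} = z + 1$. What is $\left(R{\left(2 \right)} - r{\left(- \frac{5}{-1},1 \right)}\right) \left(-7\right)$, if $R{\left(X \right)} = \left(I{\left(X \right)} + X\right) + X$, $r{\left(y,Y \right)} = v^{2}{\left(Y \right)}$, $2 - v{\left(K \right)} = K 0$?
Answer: $-21$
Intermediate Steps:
$v{\left(K \right)} = 2$ ($v{\left(K \right)} = 2 - K 0 = 2 - 0 = 2 + 0 = 2$)
$I{\left(z \right)} = 1 + z$
$r{\left(y,Y \right)} = 4$ ($r{\left(y,Y \right)} = 2^{2} = 4$)
$R{\left(X \right)} = 1 + 3 X$ ($R{\left(X \right)} = \left(\left(1 + X\right) + X\right) + X = \left(1 + 2 X\right) + X = 1 + 3 X$)
$\left(R{\left(2 \right)} - r{\left(- \frac{5}{-1},1 \right)}\right) \left(-7\right) = \left(\left(1 + 3 \cdot 2\right) - 4\right) \left(-7\right) = \left(\left(1 + 6\right) - 4\right) \left(-7\right) = \left(7 - 4\right) \left(-7\right) = 3 \left(-7\right) = -21$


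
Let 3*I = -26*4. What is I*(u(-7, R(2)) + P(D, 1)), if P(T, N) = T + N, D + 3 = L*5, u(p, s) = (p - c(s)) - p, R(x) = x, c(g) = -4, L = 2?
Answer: -416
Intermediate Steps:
u(p, s) = 4 (u(p, s) = (p - 1*(-4)) - p = (p + 4) - p = (4 + p) - p = 4)
I = -104/3 (I = (-26*4)/3 = (⅓)*(-104) = -104/3 ≈ -34.667)
D = 7 (D = -3 + 2*5 = -3 + 10 = 7)
P(T, N) = N + T
I*(u(-7, R(2)) + P(D, 1)) = -104*(4 + (1 + 7))/3 = -104*(4 + 8)/3 = -104/3*12 = -416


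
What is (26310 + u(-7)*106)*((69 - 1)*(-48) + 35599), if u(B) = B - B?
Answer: 850733850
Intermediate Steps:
u(B) = 0
(26310 + u(-7)*106)*((69 - 1)*(-48) + 35599) = (26310 + 0*106)*((69 - 1)*(-48) + 35599) = (26310 + 0)*(68*(-48) + 35599) = 26310*(-3264 + 35599) = 26310*32335 = 850733850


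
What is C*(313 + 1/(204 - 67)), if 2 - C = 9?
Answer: -300174/137 ≈ -2191.1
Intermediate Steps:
C = -7 (C = 2 - 1*9 = 2 - 9 = -7)
C*(313 + 1/(204 - 67)) = -7*(313 + 1/(204 - 67)) = -7*(313 + 1/137) = -7*42882/137 = -300174/137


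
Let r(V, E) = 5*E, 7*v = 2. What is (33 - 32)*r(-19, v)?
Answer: 10/7 ≈ 1.4286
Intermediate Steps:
v = 2/7 (v = (⅐)*2 = 2/7 ≈ 0.28571)
(33 - 32)*r(-19, v) = (33 - 32)*(5*(2/7)) = 1*(10/7) = 10/7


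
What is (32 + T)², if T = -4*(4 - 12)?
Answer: 4096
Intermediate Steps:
T = 32 (T = -4*(-8) = 32)
(32 + T)² = (32 + 32)² = 64² = 4096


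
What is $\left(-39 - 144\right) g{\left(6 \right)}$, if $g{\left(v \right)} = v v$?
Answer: $-6588$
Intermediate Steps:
$g{\left(v \right)} = v^{2}$
$\left(-39 - 144\right) g{\left(6 \right)} = \left(-39 - 144\right) 6^{2} = \left(-183\right) 36 = -6588$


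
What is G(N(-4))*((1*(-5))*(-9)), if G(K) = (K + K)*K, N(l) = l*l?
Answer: 23040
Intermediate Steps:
N(l) = l²
G(K) = 2*K² (G(K) = (2*K)*K = 2*K²)
G(N(-4))*((1*(-5))*(-9)) = (2*((-4)²)²)*((1*(-5))*(-9)) = (2*16²)*(-5*(-9)) = (2*256)*45 = 512*45 = 23040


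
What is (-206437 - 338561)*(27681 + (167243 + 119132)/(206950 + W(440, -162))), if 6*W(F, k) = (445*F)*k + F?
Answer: -22989237852787299/1523873 ≈ -1.5086e+10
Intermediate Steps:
W(F, k) = F/6 + 445*F*k/6 (W(F, k) = ((445*F)*k + F)/6 = (445*F*k + F)/6 = (F + 445*F*k)/6 = F/6 + 445*F*k/6)
(-206437 - 338561)*(27681 + (167243 + 119132)/(206950 + W(440, -162))) = (-206437 - 338561)*(27681 + (167243 + 119132)/(206950 + (1/6)*440*(1 + 445*(-162)))) = -544998*(27681 + 286375/(206950 + (1/6)*440*(1 - 72090))) = -544998*(27681 + 286375/(206950 + (1/6)*440*(-72089))) = -544998*(27681 + 286375/(206950 - 15859580/3)) = -544998*(27681 + 286375/(-15238730/3)) = -544998*(27681 + 286375*(-3/15238730)) = -544998*(27681 - 171825/3047746) = -544998*84364485201/3047746 = -22989237852787299/1523873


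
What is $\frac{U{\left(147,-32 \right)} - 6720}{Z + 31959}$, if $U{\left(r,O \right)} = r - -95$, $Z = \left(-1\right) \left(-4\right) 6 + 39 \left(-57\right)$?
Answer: $- \frac{3239}{14880} \approx -0.21767$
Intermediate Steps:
$Z = -2199$ ($Z = 4 \cdot 6 - 2223 = 24 - 2223 = -2199$)
$U{\left(r,O \right)} = 95 + r$ ($U{\left(r,O \right)} = r + 95 = 95 + r$)
$\frac{U{\left(147,-32 \right)} - 6720}{Z + 31959} = \frac{\left(95 + 147\right) - 6720}{-2199 + 31959} = \frac{242 - 6720}{29760} = \left(-6478\right) \frac{1}{29760} = - \frac{3239}{14880}$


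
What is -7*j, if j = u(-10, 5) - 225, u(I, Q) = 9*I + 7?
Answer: 2156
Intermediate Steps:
u(I, Q) = 7 + 9*I
j = -308 (j = (7 + 9*(-10)) - 225 = (7 - 90) - 225 = -83 - 225 = -308)
-7*j = -7*(-308) = 2156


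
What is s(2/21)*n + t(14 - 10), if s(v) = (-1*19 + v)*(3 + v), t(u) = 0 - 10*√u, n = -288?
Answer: 824780/49 ≈ 16832.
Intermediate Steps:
t(u) = -10*√u
s(v) = (-19 + v)*(3 + v)
s(2/21)*n + t(14 - 10) = (-57 + (2/21)² - 32/21)*(-288) - 10*√(14 - 10) = (-57 + (2*(1/21))² - 32/21)*(-288) - 10*√4 = (-57 + (2/21)² - 16*2/21)*(-288) - 10*2 = (-57 + 4/441 - 32/21)*(-288) - 20 = -25805/441*(-288) - 20 = 825760/49 - 20 = 824780/49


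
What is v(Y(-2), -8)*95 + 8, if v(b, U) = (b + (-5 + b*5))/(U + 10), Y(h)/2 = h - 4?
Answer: -7299/2 ≈ -3649.5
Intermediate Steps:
Y(h) = -8 + 2*h (Y(h) = 2*(h - 4) = 2*(-4 + h) = -8 + 2*h)
v(b, U) = (-5 + 6*b)/(10 + U) (v(b, U) = (b + (-5 + 5*b))/(10 + U) = (-5 + 6*b)/(10 + U))
v(Y(-2), -8)*95 + 8 = ((-5 + 6*(-8 + 2*(-2)))/(10 - 8))*95 + 8 = ((-5 + 6*(-8 - 4))/2)*95 + 8 = ((-5 + 6*(-12))/2)*95 + 8 = ((-5 - 72)/2)*95 + 8 = ((½)*(-77))*95 + 8 = -77/2*95 + 8 = -7315/2 + 8 = -7299/2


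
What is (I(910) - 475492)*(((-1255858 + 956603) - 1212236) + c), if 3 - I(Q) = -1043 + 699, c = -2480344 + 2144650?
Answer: 877680716825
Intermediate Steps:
c = -335694
I(Q) = 347 (I(Q) = 3 - (-1043 + 699) = 3 - 1*(-344) = 3 + 344 = 347)
(I(910) - 475492)*(((-1255858 + 956603) - 1212236) + c) = (347 - 475492)*(((-1255858 + 956603) - 1212236) - 335694) = -475145*((-299255 - 1212236) - 335694) = -475145*(-1511491 - 335694) = -475145*(-1847185) = 877680716825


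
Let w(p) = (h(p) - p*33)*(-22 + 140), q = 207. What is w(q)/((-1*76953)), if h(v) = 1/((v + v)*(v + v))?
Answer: 69077558425/6594718194 ≈ 10.475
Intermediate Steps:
h(v) = 1/(4*v**2) (h(v) = 1/((2*v)*(2*v)) = 1/(4*v**2))
w(p) = -3894*p + 59/(2*p**2) (w(p) = (1/(4*p**2) - p*33)*(-22 + 140) = (1/(4*p**2) - 33*p)*118 = (-33*p + 1/(4*p**2))*118 = -3894*p + 59/(2*p**2))
w(q)/((-1*76953)) = (-3894*207 + (59/2)/207**2)/((-1*76953)) = (-806058 + (59/2)*(1/42849))/(-76953) = (-806058 + 59/85698)*(-1/76953) = -69077558425/85698*(-1/76953) = 69077558425/6594718194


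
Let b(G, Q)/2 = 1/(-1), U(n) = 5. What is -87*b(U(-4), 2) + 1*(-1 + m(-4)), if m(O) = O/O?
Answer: 174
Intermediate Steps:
m(O) = 1
b(G, Q) = -2 (b(G, Q) = 2/(-1) = 2*(-1) = -2)
-87*b(U(-4), 2) + 1*(-1 + m(-4)) = -87*(-2) + 1*(-1 + 1) = 174 + 1*0 = 174 + 0 = 174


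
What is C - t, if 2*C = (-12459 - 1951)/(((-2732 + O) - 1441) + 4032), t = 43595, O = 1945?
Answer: -7150235/164 ≈ -43599.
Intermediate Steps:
C = -655/164 (C = ((-12459 - 1951)/(((-2732 + 1945) - 1441) + 4032))/2 = (-14410/((-787 - 1441) + 4032))/2 = (-14410/(-2228 + 4032))/2 = (-14410/1804)/2 = (-14410*1/1804)/2 = (½)*(-655/82) = -655/164 ≈ -3.9939)
C - t = -655/164 - 1*43595 = -655/164 - 43595 = -7150235/164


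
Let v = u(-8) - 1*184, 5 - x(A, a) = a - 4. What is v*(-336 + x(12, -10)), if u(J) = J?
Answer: 60864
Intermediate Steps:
x(A, a) = 9 - a (x(A, a) = 5 - (a - 4) = 5 - (-4 + a) = 5 + (4 - a) = 9 - a)
v = -192 (v = -8 - 1*184 = -8 - 184 = -192)
v*(-336 + x(12, -10)) = -192*(-336 + (9 - 1*(-10))) = -192*(-336 + (9 + 10)) = -192*(-336 + 19) = -192*(-317) = 60864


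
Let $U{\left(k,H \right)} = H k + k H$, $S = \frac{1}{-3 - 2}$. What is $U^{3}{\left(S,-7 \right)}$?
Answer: $\frac{2744}{125} \approx 21.952$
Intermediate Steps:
$S = - \frac{1}{5}$ ($S = \frac{1}{-5} = - \frac{1}{5} \approx -0.2$)
$U{\left(k,H \right)} = 2 H k$ ($U{\left(k,H \right)} = H k + H k = 2 H k$)
$U^{3}{\left(S,-7 \right)} = \left(2 \left(-7\right) \left(- \frac{1}{5}\right)\right)^{3} = \left(\frac{14}{5}\right)^{3} = \frac{2744}{125}$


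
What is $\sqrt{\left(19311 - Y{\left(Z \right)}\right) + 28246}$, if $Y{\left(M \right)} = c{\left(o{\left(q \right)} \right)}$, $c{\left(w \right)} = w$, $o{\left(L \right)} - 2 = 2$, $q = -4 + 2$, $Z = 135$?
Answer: $11 \sqrt{393} \approx 218.07$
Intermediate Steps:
$q = -2$
$o{\left(L \right)} = 4$ ($o{\left(L \right)} = 2 + 2 = 4$)
$Y{\left(M \right)} = 4$
$\sqrt{\left(19311 - Y{\left(Z \right)}\right) + 28246} = \sqrt{\left(19311 - 4\right) + 28246} = \sqrt{19307 + 28246} = \sqrt{47553} = 11 \sqrt{393}$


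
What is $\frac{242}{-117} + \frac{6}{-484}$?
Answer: $- \frac{58915}{28314} \approx -2.0808$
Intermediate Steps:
$\frac{242}{-117} + \frac{6}{-484} = 242 \left(- \frac{1}{117}\right) + 6 \left(- \frac{1}{484}\right) = - \frac{242}{117} - \frac{3}{242} = - \frac{58915}{28314}$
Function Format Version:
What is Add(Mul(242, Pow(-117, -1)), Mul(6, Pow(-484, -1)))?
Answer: Rational(-58915, 28314) ≈ -2.0808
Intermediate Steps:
Add(Mul(242, Pow(-117, -1)), Mul(6, Pow(-484, -1))) = Add(Mul(242, Rational(-1, 117)), Mul(6, Rational(-1, 484))) = Add(Rational(-242, 117), Rational(-3, 242)) = Rational(-58915, 28314)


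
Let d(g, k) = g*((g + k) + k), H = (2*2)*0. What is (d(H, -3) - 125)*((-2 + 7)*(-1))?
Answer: 625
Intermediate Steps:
H = 0 (H = 4*0 = 0)
d(g, k) = g*(g + 2*k)
(d(H, -3) - 125)*((-2 + 7)*(-1)) = (0*(0 + 2*(-3)) - 125)*((-2 + 7)*(-1)) = (0*(0 - 6) - 125)*(5*(-1)) = (0*(-6) - 125)*(-5) = (0 - 125)*(-5) = -125*(-5) = 625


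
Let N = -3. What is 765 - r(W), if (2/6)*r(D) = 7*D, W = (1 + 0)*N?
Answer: 828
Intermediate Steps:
W = -3 (W = (1 + 0)*(-3) = 1*(-3) = -3)
r(D) = 21*D (r(D) = 3*(7*D) = 21*D)
765 - r(W) = 765 - 21*(-3) = 765 - 1*(-63) = 765 + 63 = 828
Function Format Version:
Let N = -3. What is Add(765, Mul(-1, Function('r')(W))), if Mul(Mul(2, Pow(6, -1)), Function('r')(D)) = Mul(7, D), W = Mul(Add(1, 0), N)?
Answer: 828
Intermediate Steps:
W = -3 (W = Mul(Add(1, 0), -3) = Mul(1, -3) = -3)
Function('r')(D) = Mul(21, D) (Function('r')(D) = Mul(3, Mul(7, D)) = Mul(21, D))
Add(765, Mul(-1, Function('r')(W))) = Add(765, Mul(-1, Mul(21, -3))) = Add(765, Mul(-1, -63)) = Add(765, 63) = 828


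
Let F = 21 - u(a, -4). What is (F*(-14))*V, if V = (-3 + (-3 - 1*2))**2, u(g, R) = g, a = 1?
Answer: -17920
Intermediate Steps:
F = 20 (F = 21 - 1*1 = 21 - 1 = 20)
V = 64 (V = (-3 + (-3 - 2))**2 = (-3 - 5)**2 = (-8)**2 = 64)
(F*(-14))*V = (20*(-14))*64 = -280*64 = -17920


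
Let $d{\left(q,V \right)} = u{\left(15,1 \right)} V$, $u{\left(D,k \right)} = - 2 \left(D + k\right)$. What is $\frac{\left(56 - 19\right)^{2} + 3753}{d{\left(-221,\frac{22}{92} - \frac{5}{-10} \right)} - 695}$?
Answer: $- \frac{117806}{16529} \approx -7.1272$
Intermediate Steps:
$u{\left(D,k \right)} = - 2 D - 2 k$
$d{\left(q,V \right)} = - 32 V$ ($d{\left(q,V \right)} = \left(\left(-2\right) 15 - 2\right) V = \left(-30 - 2\right) V = - 32 V$)
$\frac{\left(56 - 19\right)^{2} + 3753}{d{\left(-221,\frac{22}{92} - \frac{5}{-10} \right)} - 695} = \frac{\left(56 - 19\right)^{2} + 3753}{- 32 \left(\frac{22}{92} - \frac{5}{-10}\right) - 695} = \frac{37^{2} + 3753}{- 32 \left(22 \cdot \frac{1}{92} - - \frac{1}{2}\right) - 695} = \frac{1369 + 3753}{- 32 \left(\frac{11}{46} + \frac{1}{2}\right) - 695} = \frac{5122}{\left(-32\right) \frac{17}{23} - 695} = \frac{5122}{- \frac{544}{23} - 695} = \frac{5122}{- \frac{16529}{23}} = 5122 \left(- \frac{23}{16529}\right) = - \frac{117806}{16529}$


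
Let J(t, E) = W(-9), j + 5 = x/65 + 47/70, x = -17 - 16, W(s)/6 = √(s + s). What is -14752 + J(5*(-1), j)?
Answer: -14752 + 18*I*√2 ≈ -14752.0 + 25.456*I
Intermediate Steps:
W(s) = 6*√2*√s (W(s) = 6*√(s + s) = 6*√(2*s) = 6*(√2*√s) = 6*√2*√s)
x = -33
j = -4401/910 (j = -5 + (-33/65 + 47/70) = -5 + 149/910 = -4401/910 ≈ -4.8363)
J(t, E) = 18*I*√2 (J(t, E) = 6*√2*√(-9) = 6*√2*(3*I) = 18*I*√2)
-14752 + J(5*(-1), j) = -14752 + 18*I*√2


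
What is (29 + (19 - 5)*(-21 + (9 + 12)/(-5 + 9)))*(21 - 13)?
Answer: -1532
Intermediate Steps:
(29 + (19 - 5)*(-21 + (9 + 12)/(-5 + 9)))*(21 - 13) = (29 + 14*(-21 + 21/4))*8 = (29 + 14*(-63/4))*8 = (29 - 441/2)*8 = -383/2*8 = -1532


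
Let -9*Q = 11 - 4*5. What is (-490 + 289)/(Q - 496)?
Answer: 67/165 ≈ 0.40606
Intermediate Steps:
Q = 1 (Q = -(11 - 4*5)/9 = -(11 - 20)/9 = -⅑*(-9) = 1)
(-490 + 289)/(Q - 496) = (-490 + 289)/(1 - 496) = -201/(-495) = -201*(-1/495) = 67/165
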